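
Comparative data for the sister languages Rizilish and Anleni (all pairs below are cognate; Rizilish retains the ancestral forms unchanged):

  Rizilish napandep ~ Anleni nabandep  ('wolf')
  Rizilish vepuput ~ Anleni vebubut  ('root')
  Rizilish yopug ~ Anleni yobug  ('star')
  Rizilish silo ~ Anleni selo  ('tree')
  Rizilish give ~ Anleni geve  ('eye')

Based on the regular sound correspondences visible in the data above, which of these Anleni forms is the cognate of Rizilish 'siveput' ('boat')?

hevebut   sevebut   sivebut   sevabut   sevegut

give ~ geve — Rizilish i corresponds to Anleni e after a consonant, before a labial obstruent.
vepuput ~ vebubut, yopug ~ yobug — Rizilish p corresponds to Anleni b between vowels (before a back vowel).
Applying these to Rizilish 'siveput':
  siveput → seveput   (i→e after a consonant, before a labial obstruent)
  seveput → sevebut   (p→b between vowels (before a back vowel))
So the Anleni cognate is 'sevebut'.

sevebut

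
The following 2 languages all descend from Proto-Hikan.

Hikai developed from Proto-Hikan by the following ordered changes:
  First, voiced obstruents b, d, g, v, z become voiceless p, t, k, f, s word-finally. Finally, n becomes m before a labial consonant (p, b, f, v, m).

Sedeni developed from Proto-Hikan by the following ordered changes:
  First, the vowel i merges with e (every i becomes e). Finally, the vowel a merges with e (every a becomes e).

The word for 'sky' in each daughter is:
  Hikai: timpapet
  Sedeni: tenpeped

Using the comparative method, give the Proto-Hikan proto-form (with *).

*tinpaped

Position 2: Hikai has i, Sedeni has e. Hikai preserves i here (none of its changes turn any other segment into i), so the proto-segment is *i.
Position 5: Hikai has a, Sedeni has e. Hikai preserves a here (none of its changes turn any other segment into a), so the proto-segment is *a.
Continuing position by position gives *tinpaped; check it forward:
Hikai: *tinpaped > tinpapet > timpapet  (by final devoicing, nasal place assimilation)
Sedeni: *tinpaped
  tinpaped → tenpaped   [vowel merger]
  tenpaped → tenpeped   [vowel merger]
  giving Sedeni tenpeped.
Only *tinpaped yields all of Hikai timpapet, Sedeni tenpeped.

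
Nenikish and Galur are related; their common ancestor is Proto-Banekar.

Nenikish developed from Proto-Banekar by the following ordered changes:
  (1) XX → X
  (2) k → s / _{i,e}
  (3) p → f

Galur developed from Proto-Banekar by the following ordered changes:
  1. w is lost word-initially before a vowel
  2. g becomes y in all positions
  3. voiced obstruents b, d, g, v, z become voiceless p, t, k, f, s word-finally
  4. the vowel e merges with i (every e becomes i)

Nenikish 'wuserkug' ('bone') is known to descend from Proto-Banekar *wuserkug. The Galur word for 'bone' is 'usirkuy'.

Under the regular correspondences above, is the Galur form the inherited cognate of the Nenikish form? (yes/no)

Derive the expected Galur reflex of *wuserkug:
Galur: *wuserkug > userkug > userkuy > usirkuy  (by glide loss, unconditioned shift, vowel merger)
Galur 'usirkuy' matches the regular reflex exactly, so the pair is cognate.

yes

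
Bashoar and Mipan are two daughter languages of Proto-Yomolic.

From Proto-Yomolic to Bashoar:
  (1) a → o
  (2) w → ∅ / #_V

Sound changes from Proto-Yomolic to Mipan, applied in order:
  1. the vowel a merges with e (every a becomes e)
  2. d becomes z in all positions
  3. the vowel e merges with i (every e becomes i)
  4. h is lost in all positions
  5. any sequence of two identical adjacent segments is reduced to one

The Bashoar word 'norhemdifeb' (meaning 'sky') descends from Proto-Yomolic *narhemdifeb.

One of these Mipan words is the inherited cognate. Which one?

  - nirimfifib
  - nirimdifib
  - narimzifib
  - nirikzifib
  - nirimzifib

Mipan: start from *narhemdifeb.
  rule 1 (vowel merger): narhemdifeb → nerhemdifeb
  rule 2 (unconditioned shift): nerhemdifeb → nerhemzifeb
  rule 3 (vowel merger): nerhemzifeb → nirhimzifib
  rule 4 (h-loss): nirhimzifib → nirimzifib
  rule 5: no change — nirimzifib
  ⇒ Mipan nirimzifib

nirimzifib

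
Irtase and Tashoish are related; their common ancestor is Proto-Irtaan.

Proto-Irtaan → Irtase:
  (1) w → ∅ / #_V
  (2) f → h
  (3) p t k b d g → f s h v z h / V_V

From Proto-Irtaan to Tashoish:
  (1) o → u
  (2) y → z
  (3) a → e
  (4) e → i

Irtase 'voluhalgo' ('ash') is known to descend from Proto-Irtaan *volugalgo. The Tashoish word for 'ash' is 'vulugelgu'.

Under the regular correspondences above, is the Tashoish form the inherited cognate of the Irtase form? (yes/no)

no

Derive the expected Tashoish reflex of *volugalgo:
Tashoish: *volugalgo > vulugalgu > vulugelgu > vulugilgu  (by vowel merger, vowel merger, vowel merger)
The regular Tashoish reflex would be 'vulugilgu', but the attested form is 'vulugelgu'. The correspondence is irregular, so they are not cognates (the Tashoish form has a different source).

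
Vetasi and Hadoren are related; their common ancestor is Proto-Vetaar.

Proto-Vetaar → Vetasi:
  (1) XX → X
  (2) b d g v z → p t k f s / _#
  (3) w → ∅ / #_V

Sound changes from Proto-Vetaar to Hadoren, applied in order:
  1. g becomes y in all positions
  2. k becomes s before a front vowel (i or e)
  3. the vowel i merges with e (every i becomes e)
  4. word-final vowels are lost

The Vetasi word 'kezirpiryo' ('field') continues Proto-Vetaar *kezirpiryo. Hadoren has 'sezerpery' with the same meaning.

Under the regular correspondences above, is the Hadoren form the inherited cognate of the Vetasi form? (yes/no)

yes

Derive the expected Hadoren reflex of *kezirpiryo:
Hadoren: *kezirpiryo > sezirpiryo > sezerperyo > sezerpery  (by palatalisation, vowel merger, apocope)
Hadoren 'sezerpery' matches the regular reflex exactly, so the pair is cognate.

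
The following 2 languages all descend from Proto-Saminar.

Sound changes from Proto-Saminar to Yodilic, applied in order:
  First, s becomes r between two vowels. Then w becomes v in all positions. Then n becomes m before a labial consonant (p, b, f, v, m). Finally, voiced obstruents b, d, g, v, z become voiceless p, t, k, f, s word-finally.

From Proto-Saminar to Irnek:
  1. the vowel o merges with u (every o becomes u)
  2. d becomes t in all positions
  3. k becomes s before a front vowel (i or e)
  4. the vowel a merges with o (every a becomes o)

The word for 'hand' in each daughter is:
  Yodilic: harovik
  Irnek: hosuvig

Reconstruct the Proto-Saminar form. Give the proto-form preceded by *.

*hasovig

Position 3: Yodilic has r, Irnek has s. Taking the neighbouring segments as reconstructed: Yodilic r could go back to *s or *r; Irnek s can only go back to *s — the one source consistent with every daughter is *s.
Position 7: Yodilic has k, Irnek has g. Irnek preserves g here (none of its changes turn any other segment into g), so the proto-segment is *g.
This points to *hasovig. Verify forward in each daughter:
Yodilic: *hasovig > harovig > harovik  (by rhotacism, final devoicing)
Irnek: *hasovig > hasuvig > hosuvig  (by vowel merger, vowel merger)
No other proto-form is consistent with every reflex, so the reconstruction is *hasovig.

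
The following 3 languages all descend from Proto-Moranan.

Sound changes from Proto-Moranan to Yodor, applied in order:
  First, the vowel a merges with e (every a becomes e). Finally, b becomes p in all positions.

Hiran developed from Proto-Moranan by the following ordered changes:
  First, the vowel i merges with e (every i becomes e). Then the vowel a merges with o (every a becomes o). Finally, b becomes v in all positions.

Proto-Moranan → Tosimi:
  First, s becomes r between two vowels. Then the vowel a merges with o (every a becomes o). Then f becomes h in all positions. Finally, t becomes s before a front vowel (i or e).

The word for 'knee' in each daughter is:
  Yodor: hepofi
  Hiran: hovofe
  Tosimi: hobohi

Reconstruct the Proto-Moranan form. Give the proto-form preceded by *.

*habofi

Position 5: Yodor has f, Hiran has f, Tosimi has h. Yodor preserves f here (none of its changes turn any other segment into f), so the proto-segment is *f.
Position 3: Yodor has p, Hiran has v, Tosimi has b. Tosimi preserves b here (none of its changes turn any other segment into b), so the proto-segment is *b.
This points to *habofi. Verify forward in each daughter:
Yodor: *habofi > hebofi > hepofi  (by vowel merger, unconditioned shift)
Hiran: *habofi
  habofi → habofe   [vowel merger]
  habofe → hobofe   [vowel merger]
  hobofe → hovofe   [unconditioned shift]
  giving Hiran hovofe.
Tosimi: *habofi > hobofi > hobohi  (by vowel merger, unconditioned shift)
*habofi is the unique common source.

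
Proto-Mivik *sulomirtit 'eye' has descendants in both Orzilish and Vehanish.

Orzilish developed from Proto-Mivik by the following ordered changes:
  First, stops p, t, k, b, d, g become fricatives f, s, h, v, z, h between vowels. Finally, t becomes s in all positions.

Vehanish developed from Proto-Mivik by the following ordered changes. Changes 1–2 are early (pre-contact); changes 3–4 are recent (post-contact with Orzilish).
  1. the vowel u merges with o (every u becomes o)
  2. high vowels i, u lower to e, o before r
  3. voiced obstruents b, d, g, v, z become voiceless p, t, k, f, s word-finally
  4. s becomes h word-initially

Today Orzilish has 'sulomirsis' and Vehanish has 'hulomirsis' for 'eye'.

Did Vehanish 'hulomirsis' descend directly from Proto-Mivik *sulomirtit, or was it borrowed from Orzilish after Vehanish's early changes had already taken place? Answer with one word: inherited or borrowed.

If inherited, *sulomirtit would pass through all of Vehanish's changes:
Vehanish: start from *sulomirtit.
  rule 1 (vowel merger): sulomirtit → solomirtit
  rule 2 (pre-rhotic lowering): solomirtit → solomertit
  rule 3: no change — solomertit
  rule 4 (debuccalisation): solomertit → holomertit
  ⇒ Vehanish holomertit
If borrowed from Orzilish 'sulomirsis' after the early changes, it would undergo only the recent ones:
  rule 3 (final devoicing): no change (sulomirsis)
  rule 4 (debuccalisation): sulomirsis → hulomirsis
  ⇒ as a loan: hulomirsis
Vehanish 'hulomirsis' matches the loan outcome 'hulomirsis', not the inherited 'holomertit' — it skipped the early Vehanish changes, so it was borrowed from Orzilish.

borrowed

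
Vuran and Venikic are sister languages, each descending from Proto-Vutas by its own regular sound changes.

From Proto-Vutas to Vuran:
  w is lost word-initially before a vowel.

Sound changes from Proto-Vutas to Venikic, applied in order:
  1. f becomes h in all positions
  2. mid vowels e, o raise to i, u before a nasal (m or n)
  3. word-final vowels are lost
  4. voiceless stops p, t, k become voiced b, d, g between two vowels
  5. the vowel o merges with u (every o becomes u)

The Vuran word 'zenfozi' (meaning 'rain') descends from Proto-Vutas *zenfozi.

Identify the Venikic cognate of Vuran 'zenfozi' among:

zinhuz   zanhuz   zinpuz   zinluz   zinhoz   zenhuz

zinhuz

Venikic: *zenfozi
  zenfozi → zenhozi   [unconditioned shift]
  zenhozi → zinhozi   [pre-nasal raising]
  zinhozi → zinhoz   [apocope]
  zinhoz (rule 4 does not apply)
  zinhoz → zinhuz   [vowel merger]
  giving Venikic zinhuz.
Only 'zinhuz' matches the regular Venikic development of *zenfozi.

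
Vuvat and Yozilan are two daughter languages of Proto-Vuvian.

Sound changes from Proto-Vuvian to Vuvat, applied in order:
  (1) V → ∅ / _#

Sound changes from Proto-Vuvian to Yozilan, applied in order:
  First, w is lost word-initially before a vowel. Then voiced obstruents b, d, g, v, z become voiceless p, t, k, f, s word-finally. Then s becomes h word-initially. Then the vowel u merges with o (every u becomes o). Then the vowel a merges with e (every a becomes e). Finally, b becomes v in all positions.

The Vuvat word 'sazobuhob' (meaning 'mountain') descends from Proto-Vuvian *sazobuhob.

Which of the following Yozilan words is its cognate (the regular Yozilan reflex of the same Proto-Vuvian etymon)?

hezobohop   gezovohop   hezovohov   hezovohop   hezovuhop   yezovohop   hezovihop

Yozilan: start from *sazobuhob.
  rule 1: no change — sazobuhob
  rule 2 (final devoicing): sazobuhob → sazobuhop
  rule 3 (debuccalisation): sazobuhop → hazobuhop
  rule 4 (vowel merger): hazobuhop → hazobohop
  rule 5 (vowel merger): hazobohop → hezobohop
  rule 6 (unconditioned shift): hezobohop → hezovohop
  ⇒ Yozilan hezovohop
The other candidates each miss or misapply at least one Yozilan change.

hezovohop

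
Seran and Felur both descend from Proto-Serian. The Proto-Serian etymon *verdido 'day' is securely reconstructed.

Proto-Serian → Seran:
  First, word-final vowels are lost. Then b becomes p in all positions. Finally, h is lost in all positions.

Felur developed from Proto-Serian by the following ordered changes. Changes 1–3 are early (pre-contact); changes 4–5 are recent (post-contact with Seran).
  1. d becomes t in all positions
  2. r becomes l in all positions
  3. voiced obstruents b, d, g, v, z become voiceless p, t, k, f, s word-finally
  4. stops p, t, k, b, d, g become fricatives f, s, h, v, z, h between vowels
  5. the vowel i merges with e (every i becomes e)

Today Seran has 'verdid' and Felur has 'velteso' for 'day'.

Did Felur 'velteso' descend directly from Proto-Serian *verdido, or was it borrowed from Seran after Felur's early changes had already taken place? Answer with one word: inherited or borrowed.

inherited

If inherited, *verdido would pass through all of Felur's changes:
Felur: start from *verdido.
  rule 1 (unconditioned shift): verdido → vertito
  rule 2 (unconditioned shift): vertito → veltito
  rule 3: no change — veltito
  rule 4 (intervocalic lenition): veltito → veltiso
  rule 5 (vowel merger): veltiso → velteso
  ⇒ Felur velteso
If borrowed from Seran 'verdid' after the early changes, it would undergo only the recent ones:
  rule 4 (intervocalic lenition): no change (verdid)
  rule 5 (vowel merger): verdid → verded
  ⇒ as a loan: verded
Felur 'velteso' matches the inherited outcome exactly, so it is an inherited cognate, not a loan.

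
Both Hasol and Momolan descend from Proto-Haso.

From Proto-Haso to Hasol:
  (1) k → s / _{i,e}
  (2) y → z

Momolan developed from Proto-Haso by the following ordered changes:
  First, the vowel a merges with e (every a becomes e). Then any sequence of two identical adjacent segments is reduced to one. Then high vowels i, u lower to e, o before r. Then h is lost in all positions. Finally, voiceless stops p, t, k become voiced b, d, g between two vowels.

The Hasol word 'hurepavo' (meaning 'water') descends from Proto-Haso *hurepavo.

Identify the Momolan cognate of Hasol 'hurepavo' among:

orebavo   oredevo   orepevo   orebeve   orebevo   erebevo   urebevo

orebevo

Momolan: start from *hurepavo.
  rule 1 (vowel merger): hurepavo → hurepevo
  rule 2: no change — hurepevo
  rule 3 (pre-rhotic lowering): hurepevo → horepevo
  rule 4 (h-loss): horepevo → orepevo
  rule 5 (intervocalic voicing): orepevo → orebevo
  ⇒ Momolan orebevo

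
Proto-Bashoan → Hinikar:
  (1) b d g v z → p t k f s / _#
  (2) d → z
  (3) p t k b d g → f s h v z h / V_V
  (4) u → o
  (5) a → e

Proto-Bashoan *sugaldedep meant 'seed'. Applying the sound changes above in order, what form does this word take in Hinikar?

sohelzezep

Hinikar: start from *sugaldedep.
  rule 1: no change — sugaldedep
  rule 2 (unconditioned shift): sugaldedep → sugalzezep
  rule 3 (intervocalic lenition): sugalzezep → suhalzezep
  rule 4 (vowel merger): suhalzezep → sohalzezep
  rule 5 (vowel merger): sohalzezep → sohelzezep
  ⇒ Hinikar sohelzezep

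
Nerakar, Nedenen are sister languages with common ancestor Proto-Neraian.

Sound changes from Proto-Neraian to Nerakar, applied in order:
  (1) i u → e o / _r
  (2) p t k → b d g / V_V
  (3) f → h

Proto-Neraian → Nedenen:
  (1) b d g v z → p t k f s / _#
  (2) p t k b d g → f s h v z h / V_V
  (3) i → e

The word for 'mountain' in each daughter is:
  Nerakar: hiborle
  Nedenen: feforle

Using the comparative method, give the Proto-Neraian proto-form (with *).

Position 3: Nerakar has b, Nedenen has f. Taking the neighbouring segments as reconstructed: Nerakar b could go back to *p or *b; Nedenen f could go back to *p or *f — the one source consistent with every daughter is *p.
Position 1: Nerakar has h, Nedenen has f. Taking the neighbouring segments as reconstructed: Nerakar h could go back to *f or *h; Nedenen f can only go back to *f — the one source consistent with every daughter is *f.
This points to *fiporle. Verify forward in each daughter:
Nerakar: *fiporle
  fiporle (rule 1 does not apply)
  fiporle → fiborle   [intervocalic voicing]
  fiborle → hiborle   [unconditioned shift]
  giving Nerakar hiborle.
Nedenen: start from *fiporle.
  rule 1: no change — fiporle
  rule 2 (intervocalic lenition): fiporle → fiforle
  rule 3 (vowel merger): fiforle → feforle
  ⇒ Nedenen feforle
No other proto-form is consistent with every reflex, so the reconstruction is *fiporle.

*fiporle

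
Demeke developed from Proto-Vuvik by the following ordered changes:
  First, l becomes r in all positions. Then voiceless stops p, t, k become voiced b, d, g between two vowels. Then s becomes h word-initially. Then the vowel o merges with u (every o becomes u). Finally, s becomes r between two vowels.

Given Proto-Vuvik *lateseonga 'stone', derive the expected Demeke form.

Demeke: *lateseonga > rateseonga > radeseonga > radeseunga > radereunga  (by unconditioned shift, intervocalic voicing, vowel merger, rhotacism)

radereunga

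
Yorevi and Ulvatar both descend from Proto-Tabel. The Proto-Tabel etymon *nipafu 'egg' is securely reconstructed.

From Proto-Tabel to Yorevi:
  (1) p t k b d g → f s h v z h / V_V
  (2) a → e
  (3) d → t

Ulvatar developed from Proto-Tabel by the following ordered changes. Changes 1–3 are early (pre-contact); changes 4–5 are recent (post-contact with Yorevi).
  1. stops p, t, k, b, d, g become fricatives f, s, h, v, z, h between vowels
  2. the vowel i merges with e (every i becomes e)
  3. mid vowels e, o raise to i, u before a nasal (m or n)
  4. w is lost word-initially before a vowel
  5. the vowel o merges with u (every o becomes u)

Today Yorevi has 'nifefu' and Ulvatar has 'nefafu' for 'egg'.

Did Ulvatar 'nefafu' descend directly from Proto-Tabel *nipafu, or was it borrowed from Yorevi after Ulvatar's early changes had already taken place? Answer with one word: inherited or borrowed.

If inherited, *nipafu would pass through all of Ulvatar's changes:
Ulvatar: *nipafu
  nipafu → nifafu   [intervocalic lenition]
  nifafu → nefafu   [vowel merger]
  nefafu (rule 3 does not apply)
  nefafu (rule 4 does not apply)
  nefafu (rule 5 does not apply)
  giving Ulvatar nefafu.
If borrowed from Yorevi 'nifefu' after the early changes, it would undergo only the recent ones:
  rule 4 (glide loss): no change (nifefu)
  rule 5 (vowel merger): no change (nifefu)
  ⇒ as a loan: nifefu
Ulvatar 'nefafu' matches the inherited outcome exactly, so it is an inherited cognate, not a loan.

inherited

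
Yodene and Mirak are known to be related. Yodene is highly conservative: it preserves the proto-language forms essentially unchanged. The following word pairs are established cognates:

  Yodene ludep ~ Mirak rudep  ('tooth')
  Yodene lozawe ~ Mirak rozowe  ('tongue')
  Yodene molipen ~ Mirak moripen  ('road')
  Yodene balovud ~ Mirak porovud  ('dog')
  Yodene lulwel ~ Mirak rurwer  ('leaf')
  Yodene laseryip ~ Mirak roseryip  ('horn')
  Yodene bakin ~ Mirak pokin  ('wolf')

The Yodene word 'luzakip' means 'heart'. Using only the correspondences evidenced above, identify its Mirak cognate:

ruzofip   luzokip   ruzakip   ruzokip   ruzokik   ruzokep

ludep ~ rudep, lulwel ~ rurwer — Yodene l corresponds to Mirak r word-initially before a back vowel.
lozawe ~ rozowe, balovud ~ porovud — Yodene a corresponds to Mirak o after a consonant, before a consonant other than r, m, n, p, b, f, v.
Applying these to Yodene 'luzakip':
  luzakip → ruzakip   (l→r word-initially before a back vowel)
  ruzakip → ruzokip   (a→o after a consonant, before a consonant other than r, m, n, p, b, f, v)
So the Mirak cognate is 'ruzokip'.

ruzokip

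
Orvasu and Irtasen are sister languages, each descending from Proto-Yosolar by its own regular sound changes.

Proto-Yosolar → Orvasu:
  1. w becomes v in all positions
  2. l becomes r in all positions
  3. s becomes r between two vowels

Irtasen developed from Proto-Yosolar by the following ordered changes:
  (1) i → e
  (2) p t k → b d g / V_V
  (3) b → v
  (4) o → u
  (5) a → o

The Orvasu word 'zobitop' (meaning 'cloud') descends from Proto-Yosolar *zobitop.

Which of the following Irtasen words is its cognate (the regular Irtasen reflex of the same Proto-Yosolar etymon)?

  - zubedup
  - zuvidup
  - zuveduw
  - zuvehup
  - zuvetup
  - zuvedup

zuvedup

Irtasen: *zobitop > zobetop > zobedop > zovedop > zuvedup  (by vowel merger, intervocalic voicing, unconditioned shift, vowel merger)
Only 'zuvedup' matches the regular Irtasen development of *zobitop.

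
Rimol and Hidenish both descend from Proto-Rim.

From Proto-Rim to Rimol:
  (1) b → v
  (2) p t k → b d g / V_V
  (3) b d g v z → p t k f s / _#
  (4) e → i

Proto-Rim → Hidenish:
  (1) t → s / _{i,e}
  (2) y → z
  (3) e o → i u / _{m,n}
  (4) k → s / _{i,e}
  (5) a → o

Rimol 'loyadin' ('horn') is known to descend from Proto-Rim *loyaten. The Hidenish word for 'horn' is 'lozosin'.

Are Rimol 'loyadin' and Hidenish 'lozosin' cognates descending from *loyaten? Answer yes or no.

Derive the expected Hidenish reflex of *loyaten:
Hidenish: start from *loyaten.
  rule 1 (palatalisation): loyaten → loyasen
  rule 2 (unconditioned shift): loyasen → lozasen
  rule 3 (pre-nasal raising): lozasen → lozasin
  rule 4: no change — lozasin
  rule 5 (vowel merger): lozasin → lozosin
  ⇒ Hidenish lozosin
Hidenish 'lozosin' matches the regular reflex exactly, so the pair is cognate.

yes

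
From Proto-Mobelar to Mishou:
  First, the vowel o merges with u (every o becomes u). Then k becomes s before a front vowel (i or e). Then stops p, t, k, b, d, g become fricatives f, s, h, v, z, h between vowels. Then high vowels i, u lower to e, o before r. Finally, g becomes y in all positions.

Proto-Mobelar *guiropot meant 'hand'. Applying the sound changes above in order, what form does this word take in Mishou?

Mishou: *guiropot
  guiropot → guiruput   [vowel merger]
  guiruput (rule 2 does not apply)
  guiruput → guirufut   [intervocalic lenition]
  guirufut → guerufut   [pre-rhotic lowering]
  guerufut → yuerufut   [unconditioned shift]
  giving Mishou yuerufut.

yuerufut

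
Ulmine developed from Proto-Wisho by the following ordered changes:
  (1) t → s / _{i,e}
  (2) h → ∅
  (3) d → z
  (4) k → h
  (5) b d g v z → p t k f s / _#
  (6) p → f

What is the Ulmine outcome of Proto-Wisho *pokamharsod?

fohamarsos

Ulmine: *pokamharsod > pokamarsod > pokamarsoz > pohamarsoz > pohamarsos > fohamarsos  (by h-loss, unconditioned shift, unconditioned shift, final devoicing, unconditioned shift)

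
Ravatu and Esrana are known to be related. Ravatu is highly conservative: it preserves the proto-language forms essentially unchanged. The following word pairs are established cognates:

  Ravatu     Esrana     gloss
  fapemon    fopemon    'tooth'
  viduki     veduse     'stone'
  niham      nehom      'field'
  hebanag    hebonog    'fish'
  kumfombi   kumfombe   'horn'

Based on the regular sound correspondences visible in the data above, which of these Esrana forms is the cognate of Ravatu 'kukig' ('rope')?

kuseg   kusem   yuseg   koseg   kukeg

viduki ~ veduse — Ravatu k corresponds to Esrana s between vowels (before a front vowel).
viduki ~ veduse, niham ~ nehom — Ravatu i corresponds to Esrana e after a consonant, before a consonant other than r, m, n, p, b, f, v.
Applying these to Ravatu 'kukig':
  kukig → kusig   (k→s between vowels (before a front vowel))
  kusig → kuseg   (i→e after a consonant, before a consonant other than r, m, n, p, b, f, v)
So the Esrana cognate is 'kuseg'.

kuseg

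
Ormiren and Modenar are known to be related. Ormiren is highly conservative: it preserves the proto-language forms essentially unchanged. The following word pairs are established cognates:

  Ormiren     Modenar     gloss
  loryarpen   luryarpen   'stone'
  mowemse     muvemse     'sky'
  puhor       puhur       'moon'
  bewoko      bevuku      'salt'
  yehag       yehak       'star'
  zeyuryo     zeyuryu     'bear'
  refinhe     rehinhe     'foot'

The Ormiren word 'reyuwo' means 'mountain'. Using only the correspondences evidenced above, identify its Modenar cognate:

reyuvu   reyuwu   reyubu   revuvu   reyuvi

bewoko ~ bevuku — Ormiren w corresponds to Modenar v between vowels (before a back vowel).
bewoko ~ bevuku, zeyuryo ~ zeyuryu — Ormiren o corresponds to Modenar u word-finally.
Applying these to Ormiren 'reyuwo':
  reyuwo → reyuvo   (w→v between vowels (before a back vowel))
  reyuvo → reyuvu   (o→u word-finally)
So the Modenar cognate is 'reyuvu'.

reyuvu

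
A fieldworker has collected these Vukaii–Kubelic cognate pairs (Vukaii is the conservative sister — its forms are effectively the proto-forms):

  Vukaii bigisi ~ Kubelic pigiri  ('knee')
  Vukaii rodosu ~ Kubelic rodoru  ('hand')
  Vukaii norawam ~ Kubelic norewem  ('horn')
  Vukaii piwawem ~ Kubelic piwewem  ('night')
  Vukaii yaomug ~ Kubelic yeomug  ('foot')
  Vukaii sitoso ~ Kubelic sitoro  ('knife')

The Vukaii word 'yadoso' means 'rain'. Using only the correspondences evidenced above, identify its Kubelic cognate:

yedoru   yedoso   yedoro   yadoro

norawam ~ norewem, piwawem ~ piwewem — Vukaii a corresponds to Kubelic e after a consonant, before a consonant other than r, m, n, p, b, f, v.
sitoso ~ sitoro — Vukaii s corresponds to Kubelic r between vowels (before a back vowel).
Applying these to Vukaii 'yadoso':
  yadoso → yedoso   (a→e after a consonant, before a consonant other than r, m, n, p, b, f, v)
  yedoso → yedoro   (s→r between vowels (before a back vowel))
So the Kubelic cognate is 'yedoro'.

yedoro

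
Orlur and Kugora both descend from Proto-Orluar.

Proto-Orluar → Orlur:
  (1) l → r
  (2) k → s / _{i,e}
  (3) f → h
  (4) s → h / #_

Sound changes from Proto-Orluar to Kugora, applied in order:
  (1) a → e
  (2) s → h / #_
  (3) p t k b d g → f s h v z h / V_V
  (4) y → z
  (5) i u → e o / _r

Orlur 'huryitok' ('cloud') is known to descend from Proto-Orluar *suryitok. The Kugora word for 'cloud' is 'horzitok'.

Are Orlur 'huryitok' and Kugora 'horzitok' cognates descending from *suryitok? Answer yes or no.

Derive the expected Kugora reflex of *suryitok:
Kugora: *suryitok > huryitok > huryisok > hurzisok > horzisok  (by debuccalisation, intervocalic lenition, unconditioned shift, pre-rhotic lowering)
The regular Kugora reflex would be 'horzisok', but the attested form is 'horzitok'. The correspondence is irregular, so they are not cognates (the Kugora form has a different source).

no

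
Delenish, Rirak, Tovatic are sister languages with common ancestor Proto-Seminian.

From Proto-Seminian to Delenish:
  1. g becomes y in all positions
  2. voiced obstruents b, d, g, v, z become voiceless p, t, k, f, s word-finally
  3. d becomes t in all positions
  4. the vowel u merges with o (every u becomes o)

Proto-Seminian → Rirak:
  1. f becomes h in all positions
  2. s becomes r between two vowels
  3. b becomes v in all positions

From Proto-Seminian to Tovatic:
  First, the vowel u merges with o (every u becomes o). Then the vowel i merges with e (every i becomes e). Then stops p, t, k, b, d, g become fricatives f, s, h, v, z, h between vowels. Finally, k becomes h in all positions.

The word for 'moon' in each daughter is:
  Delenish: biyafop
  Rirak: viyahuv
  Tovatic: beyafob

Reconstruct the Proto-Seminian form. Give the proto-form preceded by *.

*biyafub

Position 1: Delenish has b, Rirak has v, Tovatic has b. Delenish preserves b here (none of its changes turn any other segment into b), so the proto-segment is *b.
Position 2: Delenish has i, Rirak has i, Tovatic has e. Delenish preserves i here (none of its changes turn any other segment into i), so the proto-segment is *i.
Position 5: Delenish has f, Rirak has h, Tovatic has f. Taking the neighbouring segments as reconstructed: Delenish f can only go back to *f; Rirak h could go back to *f or *h; Tovatic f could go back to *p or *f — the one source consistent with every daughter is *f.
Continuing position by position gives *biyafub; check it forward:
Delenish: *biyafub
  biyafub (rule 1 does not apply)
  biyafub → biyafup   [final devoicing]
  biyafup (rule 3 does not apply)
  biyafup → biyafop   [vowel merger]
  giving Delenish biyafop.
Rirak: *biyafub
  biyafub → biyahub   [unconditioned shift]
  biyahub (rule 2 does not apply)
  biyahub → viyahuv   [unconditioned shift]
  giving Rirak viyahuv.
Tovatic: *biyafub > biyafob > beyafob  (by vowel merger, vowel merger)
*biyafub is the unique common source.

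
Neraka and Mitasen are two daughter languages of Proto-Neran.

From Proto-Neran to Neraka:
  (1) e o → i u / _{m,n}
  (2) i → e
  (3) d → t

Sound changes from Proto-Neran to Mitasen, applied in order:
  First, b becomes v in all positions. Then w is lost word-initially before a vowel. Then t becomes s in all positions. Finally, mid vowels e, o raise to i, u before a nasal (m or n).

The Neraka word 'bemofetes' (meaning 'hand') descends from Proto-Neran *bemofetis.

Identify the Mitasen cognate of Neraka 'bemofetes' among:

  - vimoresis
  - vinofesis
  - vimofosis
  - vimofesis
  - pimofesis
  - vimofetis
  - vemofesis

vimofesis

Mitasen: *bemofetis
  bemofetis → vemofetis   [unconditioned shift]
  vemofetis (rule 2 does not apply)
  vemofetis → vemofesis   [unconditioned shift]
  vemofesis → vimofesis   [pre-nasal raising]
  giving Mitasen vimofesis.
The other candidates each miss or misapply at least one Mitasen change.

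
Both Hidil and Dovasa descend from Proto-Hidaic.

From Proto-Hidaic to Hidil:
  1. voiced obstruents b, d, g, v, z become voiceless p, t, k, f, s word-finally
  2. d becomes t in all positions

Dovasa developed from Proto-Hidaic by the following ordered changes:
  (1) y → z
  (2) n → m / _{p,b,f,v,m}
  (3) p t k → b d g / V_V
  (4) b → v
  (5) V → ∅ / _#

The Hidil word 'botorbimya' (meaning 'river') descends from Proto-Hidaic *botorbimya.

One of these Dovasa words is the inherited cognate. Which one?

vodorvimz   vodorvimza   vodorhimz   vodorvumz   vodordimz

Dovasa: start from *botorbimya.
  rule 1 (unconditioned shift): botorbimya → botorbimza
  rule 2: no change — botorbimza
  rule 3 (intervocalic voicing): botorbimza → bodorbimza
  rule 4 (unconditioned shift): bodorbimza → vodorvimza
  rule 5 (apocope): vodorvimza → vodorvimz
  ⇒ Dovasa vodorvimz
Among the options, 'vodorvimz' alone shows every Dovasa change applied in order.

vodorvimz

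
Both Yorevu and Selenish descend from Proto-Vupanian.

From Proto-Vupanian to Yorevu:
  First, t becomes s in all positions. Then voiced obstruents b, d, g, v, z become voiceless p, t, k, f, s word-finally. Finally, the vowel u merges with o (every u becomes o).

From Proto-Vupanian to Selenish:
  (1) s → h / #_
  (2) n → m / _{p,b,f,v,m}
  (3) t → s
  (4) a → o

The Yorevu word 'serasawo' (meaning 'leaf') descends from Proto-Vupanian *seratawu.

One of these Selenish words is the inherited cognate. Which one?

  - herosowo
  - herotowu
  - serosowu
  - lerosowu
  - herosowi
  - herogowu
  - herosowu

herosowu

Selenish: *seratawu
  seratawu → heratawu   [debuccalisation]
  heratawu (rule 2 does not apply)
  heratawu → herasawu   [unconditioned shift]
  herasawu → herosowu   [vowel merger]
  giving Selenish herosowu.
Among the options, 'herosowu' alone shows every Selenish change applied in order.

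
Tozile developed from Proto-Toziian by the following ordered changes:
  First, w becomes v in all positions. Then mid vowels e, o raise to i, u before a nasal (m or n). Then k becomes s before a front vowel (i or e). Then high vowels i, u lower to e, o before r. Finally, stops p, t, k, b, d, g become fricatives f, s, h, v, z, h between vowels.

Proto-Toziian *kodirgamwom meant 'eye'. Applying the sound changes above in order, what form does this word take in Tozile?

Tozile: start from *kodirgamwom.
  rule 1 (unconditioned shift): kodirgamwom → kodirgamvom
  rule 2 (pre-nasal raising): kodirgamvom → kodirgamvum
  rule 3: no change — kodirgamvum
  rule 4 (pre-rhotic lowering): kodirgamvum → kodergamvum
  rule 5 (intervocalic lenition): kodergamvum → kozergamvum
  ⇒ Tozile kozergamvum

kozergamvum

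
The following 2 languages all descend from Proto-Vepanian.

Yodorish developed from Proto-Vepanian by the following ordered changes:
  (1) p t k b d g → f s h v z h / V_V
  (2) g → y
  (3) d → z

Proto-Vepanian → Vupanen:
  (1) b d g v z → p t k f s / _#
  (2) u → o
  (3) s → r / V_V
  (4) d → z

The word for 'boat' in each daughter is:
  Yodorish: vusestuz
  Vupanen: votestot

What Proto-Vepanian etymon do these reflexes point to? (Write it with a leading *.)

Position 8: Yodorish has z, Vupanen has t. Taking the neighbouring segments as reconstructed: Yodorish z could go back to *d or *z; Vupanen t could go back to *t or *d — the one source consistent with every daughter is *d.
Position 3: Yodorish has s, Vupanen has t. Taking the neighbouring segments as reconstructed: Yodorish s could go back to *t or *s; Vupanen t can only go back to *t — the one source consistent with every daughter is *t.
This points to *vutestud. Verify forward in each daughter:
Yodorish: start from *vutestud.
  rule 1 (intervocalic lenition): vutestud → vusestud
  rule 2: no change — vusestud
  rule 3 (unconditioned shift): vusestud → vusestuz
  ⇒ Yodorish vusestuz
Vupanen: *vutestud
  vutestud → vutestut   [final devoicing]
  vutestut → votestot   [vowel merger]
  votestot (rule 3 does not apply)
  votestot (rule 4 does not apply)
  giving Vupanen votestot.
*vutestud is the unique common source.

*vutestud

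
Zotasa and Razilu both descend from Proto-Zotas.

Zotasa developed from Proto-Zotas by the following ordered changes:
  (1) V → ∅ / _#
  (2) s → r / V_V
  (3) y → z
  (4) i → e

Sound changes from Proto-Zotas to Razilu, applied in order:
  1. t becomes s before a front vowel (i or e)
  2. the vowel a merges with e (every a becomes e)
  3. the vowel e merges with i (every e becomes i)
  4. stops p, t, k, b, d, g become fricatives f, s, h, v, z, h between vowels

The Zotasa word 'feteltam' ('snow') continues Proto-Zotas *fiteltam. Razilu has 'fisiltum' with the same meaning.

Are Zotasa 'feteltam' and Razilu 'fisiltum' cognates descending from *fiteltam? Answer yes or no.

Derive the expected Razilu reflex of *fiteltam:
Razilu: *fiteltam
  fiteltam → fiseltam   [palatalisation]
  fiseltam → fiseltem   [vowel merger]
  fiseltem → fisiltim   [vowel merger]
  fisiltim (rule 4 does not apply)
  giving Razilu fisiltim.
The regular Razilu reflex would be 'fisiltim', but the attested form is 'fisiltum'. The correspondence is irregular, so they are not cognates (the Razilu form has a different source).

no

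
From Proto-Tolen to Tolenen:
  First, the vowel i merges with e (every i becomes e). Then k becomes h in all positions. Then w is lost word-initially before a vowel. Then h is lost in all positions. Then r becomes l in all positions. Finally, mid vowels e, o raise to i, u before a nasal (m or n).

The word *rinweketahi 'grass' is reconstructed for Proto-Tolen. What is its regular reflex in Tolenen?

linweetae

Tolenen: *rinweketahi
  rinweketahi → renweketahe   [vowel merger]
  renweketahe → renwehetahe   [unconditioned shift]
  renwehetahe (rule 3 does not apply)
  renwehetahe → renweetae   [h-loss]
  renweetae → lenweetae   [unconditioned shift]
  lenweetae → linweetae   [pre-nasal raising]
  giving Tolenen linweetae.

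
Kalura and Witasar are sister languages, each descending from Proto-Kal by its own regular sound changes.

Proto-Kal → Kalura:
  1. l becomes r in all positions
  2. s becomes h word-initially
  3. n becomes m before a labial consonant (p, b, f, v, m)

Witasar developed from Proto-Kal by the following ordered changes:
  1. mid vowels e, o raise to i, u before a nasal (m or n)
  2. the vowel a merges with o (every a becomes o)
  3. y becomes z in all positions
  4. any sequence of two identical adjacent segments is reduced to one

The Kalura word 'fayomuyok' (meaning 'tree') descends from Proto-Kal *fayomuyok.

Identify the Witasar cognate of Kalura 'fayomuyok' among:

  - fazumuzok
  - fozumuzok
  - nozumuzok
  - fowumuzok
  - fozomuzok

Witasar: *fayomuyok > fayumuyok > foyumuyok > fozumuzok  (by pre-nasal raising, vowel merger, unconditioned shift)
Only 'fozumuzok' matches the regular Witasar development of *fayomuyok.

fozumuzok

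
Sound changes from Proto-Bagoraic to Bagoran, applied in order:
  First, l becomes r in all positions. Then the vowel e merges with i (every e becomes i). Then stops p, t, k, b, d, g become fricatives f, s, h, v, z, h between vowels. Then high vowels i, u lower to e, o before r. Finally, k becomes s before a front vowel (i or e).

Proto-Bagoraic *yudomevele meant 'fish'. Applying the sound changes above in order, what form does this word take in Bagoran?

yuzomiveri

Bagoran: *yudomevele
  yudomevele → yudomevere   [unconditioned shift]
  yudomevere → yudomiviri   [vowel merger]
  yudomiviri → yuzomiviri   [intervocalic lenition]
  yuzomiviri → yuzomiveri   [pre-rhotic lowering]
  yuzomiveri (rule 5 does not apply)
  giving Bagoran yuzomiveri.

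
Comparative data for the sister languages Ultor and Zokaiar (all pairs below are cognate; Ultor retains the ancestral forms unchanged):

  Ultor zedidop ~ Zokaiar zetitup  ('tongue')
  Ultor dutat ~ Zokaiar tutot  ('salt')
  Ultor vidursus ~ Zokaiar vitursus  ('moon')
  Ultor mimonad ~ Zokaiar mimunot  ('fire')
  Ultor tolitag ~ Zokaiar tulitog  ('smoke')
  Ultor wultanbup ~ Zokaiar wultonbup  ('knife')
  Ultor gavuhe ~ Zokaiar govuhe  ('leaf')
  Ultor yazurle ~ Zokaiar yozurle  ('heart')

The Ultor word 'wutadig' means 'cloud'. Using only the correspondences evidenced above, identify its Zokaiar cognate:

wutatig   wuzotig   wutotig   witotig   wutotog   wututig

dutat ~ tutot, mimonad ~ mimunot — Ultor a corresponds to Zokaiar o after a consonant, before a consonant other than r, m, n, p, b, f, v.
zedidop ~ zetitup — Ultor d corresponds to Zokaiar t between vowels (before a front vowel).
Applying these to Ultor 'wutadig':
  wutadig → wutodig   (a→o after a consonant, before a consonant other than r, m, n, p, b, f, v)
  wutodig → wutotig   (d→t between vowels (before a front vowel))
So the Zokaiar cognate is 'wutotig'.

wutotig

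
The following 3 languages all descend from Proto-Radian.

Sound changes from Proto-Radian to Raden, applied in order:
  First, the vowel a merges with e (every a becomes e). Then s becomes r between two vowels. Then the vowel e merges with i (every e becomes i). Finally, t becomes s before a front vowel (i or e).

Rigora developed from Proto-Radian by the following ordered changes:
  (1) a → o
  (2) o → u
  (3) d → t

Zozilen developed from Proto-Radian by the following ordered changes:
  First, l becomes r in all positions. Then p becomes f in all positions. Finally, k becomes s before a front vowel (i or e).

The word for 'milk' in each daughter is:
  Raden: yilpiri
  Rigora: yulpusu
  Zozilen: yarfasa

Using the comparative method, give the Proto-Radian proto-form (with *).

*yalpasa

Position 7: Raden has i, Rigora has u, Zozilen has a. Zozilen preserves a here (none of its changes turn any other segment into a), so the proto-segment is *a.
Position 3: Raden has l, Rigora has l, Zozilen has r. Raden preserves l here (none of its changes turn any other segment into l), so the proto-segment is *l.
Position 2: Raden has i, Rigora has u, Zozilen has a. Zozilen preserves a here (none of its changes turn any other segment into a), so the proto-segment is *a.
Verify the candidate proto-form against each daughter:
Raden: start from *yalpasa.
  rule 1 (vowel merger): yalpasa → yelpese
  rule 2 (rhotacism): yelpese → yelpere
  rule 3 (vowel merger): yelpere → yilpiri
  rule 4: no change — yilpiri
  ⇒ Raden yilpiri
Rigora: start from *yalpasa.
  rule 1 (vowel merger): yalpasa → yolposo
  rule 2 (vowel merger): yolposo → yulpusu
  rule 3: no change — yulpusu
  ⇒ Rigora yulpusu
Zozilen: *yalpasa
  yalpasa → yarpasa   [unconditioned shift]
  yarpasa → yarfasa   [unconditioned shift]
  yarfasa (rule 3 does not apply)
  giving Zozilen yarfasa.
No other proto-form is consistent with every reflex, so the reconstruction is *yalpasa.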